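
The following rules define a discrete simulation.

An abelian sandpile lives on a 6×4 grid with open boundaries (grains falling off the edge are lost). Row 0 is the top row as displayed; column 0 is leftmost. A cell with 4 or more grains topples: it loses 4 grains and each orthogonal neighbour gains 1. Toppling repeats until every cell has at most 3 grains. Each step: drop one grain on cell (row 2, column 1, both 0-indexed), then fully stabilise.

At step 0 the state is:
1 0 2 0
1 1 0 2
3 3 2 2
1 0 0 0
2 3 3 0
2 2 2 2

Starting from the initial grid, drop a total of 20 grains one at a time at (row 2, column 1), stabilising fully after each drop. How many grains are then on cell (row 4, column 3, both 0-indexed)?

1

step 0: 1 0 2 0
1 1 0 2
3 3 2 2
1 0 0 0
2 3 3 0
2 2 2 2
step 1: 1 0 2 0
2 2 0 2
0 1 3 2
2 1 0 0
2 3 3 0
2 2 2 2
step 2: 1 0 2 0
2 2 0 2
0 2 3 2
2 1 0 0
2 3 3 0
2 2 2 2
step 3: 1 0 2 0
2 2 0 2
0 3 3 2
2 1 0 0
2 3 3 0
2 2 2 2
step 4: 1 0 2 0
2 3 1 2
1 1 0 3
2 2 1 0
2 3 3 0
2 2 2 2
step 5: 1 0 2 0
2 3 1 2
1 2 0 3
2 2 1 0
2 3 3 0
2 2 2 2
step 6: 1 0 2 0
2 3 1 2
1 3 0 3
2 2 1 0
2 3 3 0
2 2 2 2
step 7: 1 1 2 0
3 0 2 2
2 1 1 3
2 3 1 0
2 3 3 0
2 2 2 2
step 8: 1 1 2 0
3 0 2 2
2 2 1 3
2 3 1 0
2 3 3 0
2 2 2 2
step 9: 1 1 2 0
3 0 2 2
2 3 1 3
2 3 1 0
2 3 3 0
2 2 2 2
step 10: 1 1 2 0
3 1 2 2
3 1 2 3
3 1 3 0
3 1 0 1
2 3 3 2
step 11: 1 1 2 0
3 1 2 2
3 2 2 3
3 1 3 0
3 1 0 1
2 3 3 2
step 12: 1 1 2 0
3 1 2 2
3 3 2 3
3 1 3 0
3 1 0 1
2 3 3 2
step 13: 2 1 2 0
0 3 2 2
2 1 3 3
1 3 3 0
0 2 0 1
3 3 3 2
step 14: 2 1 2 0
0 3 2 2
2 2 3 3
1 3 3 0
0 2 0 1
3 3 3 2
step 15: 2 1 2 0
0 3 2 2
2 3 3 3
1 3 3 0
0 2 0 1
3 3 3 2
step 16: 2 2 3 1
1 1 1 0
3 3 3 1
2 1 1 2
0 3 1 1
3 3 3 2
step 17: 2 2 3 1
2 2 2 0
0 2 0 2
3 2 2 2
0 3 1 1
3 3 3 2
step 18: 2 2 3 1
2 2 2 0
0 3 0 2
3 2 2 2
0 3 1 1
3 3 3 2
step 19: 2 2 3 1
2 3 2 0
1 0 1 2
3 3 2 2
0 3 1 1
3 3 3 2
step 20: 2 2 3 1
2 3 2 0
1 1 1 2
3 3 2 2
0 3 1 1
3 3 3 2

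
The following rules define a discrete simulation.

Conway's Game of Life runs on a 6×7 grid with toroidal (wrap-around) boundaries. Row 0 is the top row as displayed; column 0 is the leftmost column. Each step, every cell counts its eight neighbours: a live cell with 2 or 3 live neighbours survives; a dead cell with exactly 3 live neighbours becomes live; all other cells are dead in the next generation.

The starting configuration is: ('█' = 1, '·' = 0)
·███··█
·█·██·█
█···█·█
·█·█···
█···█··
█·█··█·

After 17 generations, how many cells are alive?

step 0: ·███··█
·█·██·█
█···█·█
·█·█···
█···█··
█·█··█·
step 1: ······█
·█··█·█
·█··█·█
·█·████
█·███·█
█·█·██·
step 2: ·█·██·█
······█
·█····█
·█·····
·······
█·█·█··
step 3: ·████·█
··█···█
·······
█······
·█·····
███·██·
step 4: ····█·█
███··█·
·······
·······
··█···█
····███
step 5: ·█·██··
██···██
·█·····
·······
······█
█··██·█
step 6: ·█·█···
·█··███
·█····█
·······
█····██
█·███·█
step 7: ·█·····
·█··███
······█
·····█·
██·███·
··███··
step 8: ██·····
·····██
█···█·█
█····█·
·█···██
█····█·
step 9: ██···█·
·█···█·
█···█··
·█··█··
·█··██·
·····█·
step 10: ██··██·
·█··██·
██··██·
██·██··
····██·
██···█·
step 11: ··█····
··██···
·······
████···
··██·█·
██·····
step 12: ··██···
··██···
·······
·█·██··
···██·█
·█·█···
step 13: ·█··█··
··██···
····█··
··████·
█····█·
·······
step 14: ··██···
··███··
·····█·
···█·██
···█·██
·······
step 15: ··█·█··
··█·█··
··█··██
·······
·····██
··███··
step 16: ·██·██·
·██·█··
···█·█·
·······
···███·
··█·█··
step 17: ····██·
·█·····
··███··
···█·█·
···███·
·██····

13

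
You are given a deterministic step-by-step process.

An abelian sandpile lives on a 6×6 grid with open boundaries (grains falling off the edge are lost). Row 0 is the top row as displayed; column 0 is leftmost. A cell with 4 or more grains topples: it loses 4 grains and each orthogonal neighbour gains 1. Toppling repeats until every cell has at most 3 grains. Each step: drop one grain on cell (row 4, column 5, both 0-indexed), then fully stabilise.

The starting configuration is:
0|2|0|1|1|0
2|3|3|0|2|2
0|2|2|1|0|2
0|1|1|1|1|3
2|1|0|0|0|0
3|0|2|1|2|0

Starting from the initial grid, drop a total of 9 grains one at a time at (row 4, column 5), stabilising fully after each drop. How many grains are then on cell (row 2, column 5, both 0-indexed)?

k=0  0|2|0|1|1|0
2|3|3|0|2|2
0|2|2|1|0|2
0|1|1|1|1|3
2|1|0|0|0|0
3|0|2|1|2|0
k=1  0|2|0|1|1|0
2|3|3|0|2|2
0|2|2|1|0|2
0|1|1|1|1|3
2|1|0|0|0|1
3|0|2|1|2|0
k=2  0|2|0|1|1|0
2|3|3|0|2|2
0|2|2|1|0|2
0|1|1|1|1|3
2|1|0|0|0|2
3|0|2|1|2|0
k=3  0|2|0|1|1|0
2|3|3|0|2|2
0|2|2|1|0|2
0|1|1|1|1|3
2|1|0|0|0|3
3|0|2|1|2|0
k=4  0|2|0|1|1|0
2|3|3|0|2|2
0|2|2|1|0|3
0|1|1|1|2|0
2|1|0|0|1|1
3|0|2|1|2|1
k=5  0|2|0|1|1|0
2|3|3|0|2|2
0|2|2|1|0|3
0|1|1|1|2|0
2|1|0|0|1|2
3|0|2|1|2|1
k=6  0|2|0|1|1|0
2|3|3|0|2|2
0|2|2|1|0|3
0|1|1|1|2|0
2|1|0|0|1|3
3|0|2|1|2|1
k=7  0|2|0|1|1|0
2|3|3|0|2|2
0|2|2|1|0|3
0|1|1|1|2|1
2|1|0|0|2|0
3|0|2|1|2|2
k=8  0|2|0|1|1|0
2|3|3|0|2|2
0|2|2|1|0|3
0|1|1|1|2|1
2|1|0|0|2|1
3|0|2|1|2|2
k=9  0|2|0|1|1|0
2|3|3|0|2|2
0|2|2|1|0|3
0|1|1|1|2|1
2|1|0|0|2|2
3|0|2|1|2|2

3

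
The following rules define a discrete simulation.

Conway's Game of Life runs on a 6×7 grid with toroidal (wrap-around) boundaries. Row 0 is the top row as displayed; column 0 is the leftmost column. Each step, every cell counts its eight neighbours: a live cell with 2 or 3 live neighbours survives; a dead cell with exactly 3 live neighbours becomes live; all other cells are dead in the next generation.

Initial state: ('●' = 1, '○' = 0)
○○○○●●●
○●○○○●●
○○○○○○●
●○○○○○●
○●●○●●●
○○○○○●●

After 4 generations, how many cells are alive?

gen 0: ○○○○●●●
○●○○○●●
○○○○○○●
●○○○○○●
○●●○●●●
○○○○○●●
gen 1: ○○○○●○○
○○○○●○○
○○○○○○○
○●○○○○○
○●○○●○○
○○○●○○○
gen 2: ○○○●●○○
○○○○○○○
○○○○○○○
○○○○○○○
○○●○○○○
○○○●●○○
gen 3: ○○○●●○○
○○○○○○○
○○○○○○○
○○○○○○○
○○○●○○○
○○●○●○○
gen 4: ○○○●●○○
○○○○○○○
○○○○○○○
○○○○○○○
○○○●○○○
○○●○●○○

5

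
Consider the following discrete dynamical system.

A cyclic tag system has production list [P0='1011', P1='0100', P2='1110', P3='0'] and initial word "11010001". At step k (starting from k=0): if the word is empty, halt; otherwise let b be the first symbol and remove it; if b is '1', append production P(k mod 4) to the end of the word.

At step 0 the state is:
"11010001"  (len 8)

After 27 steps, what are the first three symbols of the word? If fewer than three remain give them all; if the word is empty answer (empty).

0) "11010001"  (len 8)
1) "10100011011"  (len 11)
2) "01000110110100"  (len 14)
3) "1000110110100"  (len 13)
4) "0001101101000"  (len 13)
5) "001101101000"  (len 12)
6) "01101101000"  (len 11)
7) "1101101000"  (len 10)
8) "1011010000"  (len 10)
9) "0110100001011"  (len 13)
10) "110100001011"  (len 12)
11) "101000010111110"  (len 15)
12) "010000101111100"  (len 15)
13) "10000101111100"  (len 14)
14) "00001011111000100"  (len 17)
15) "0001011111000100"  (len 16)
16) "001011111000100"  (len 15)
17) "01011111000100"  (len 14)
18) "1011111000100"  (len 13)
19) "0111110001001110"  (len 16)
20) "111110001001110"  (len 15)
21) "111100010011101011"  (len 18)
22) "111000100111010110100"  (len 21)
23) "110001001110101101001110"  (len 24)
24) "100010011101011010011100"  (len 24)
25) "000100111010110100111001011"  (len 27)
26) "00100111010110100111001011"  (len 26)
27) "0100111010110100111001011"  (len 25)

010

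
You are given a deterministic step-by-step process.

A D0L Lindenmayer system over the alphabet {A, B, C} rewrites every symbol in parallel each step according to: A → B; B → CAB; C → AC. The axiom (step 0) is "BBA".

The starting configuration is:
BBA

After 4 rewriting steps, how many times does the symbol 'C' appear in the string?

20

t=0: BBA
t=1: CABCABB
t=2: ACBCABACBCABCAB
t=3: BACCABACBCABBACCABACBCABACBCAB
t=4: CABBACACBCABBACCABACBCABCABBACACBCABBACCABACBCABBACCABACBCAB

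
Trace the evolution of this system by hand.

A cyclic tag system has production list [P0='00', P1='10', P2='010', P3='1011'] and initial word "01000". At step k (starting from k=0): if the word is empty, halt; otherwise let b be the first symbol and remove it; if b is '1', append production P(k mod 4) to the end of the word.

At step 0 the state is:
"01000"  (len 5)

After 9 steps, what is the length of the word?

4

t=0: "01000"  (len 5)
t=1: "1000"  (len 4)
t=2: "00010"  (len 5)
t=3: "0010"  (len 4)
t=4: "010"  (len 3)
t=5: "10"  (len 2)
t=6: "010"  (len 3)
t=7: "10"  (len 2)
t=8: "01011"  (len 5)
t=9: "1011"  (len 4)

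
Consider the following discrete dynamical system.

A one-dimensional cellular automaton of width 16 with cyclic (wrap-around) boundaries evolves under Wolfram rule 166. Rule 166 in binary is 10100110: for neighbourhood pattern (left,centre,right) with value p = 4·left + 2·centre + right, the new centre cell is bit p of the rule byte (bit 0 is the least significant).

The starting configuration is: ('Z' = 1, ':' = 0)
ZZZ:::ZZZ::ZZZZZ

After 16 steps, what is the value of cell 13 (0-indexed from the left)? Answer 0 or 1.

0) ZZZ:::ZZZ::ZZZZZ
1) ZZ:::Z:Z::Z:ZZZZ
2) Z:::ZZZZ:ZZZ:ZZZ
3) :::Z:ZZ:Z:Z:Z:ZZ
4) ::ZZZ::ZZZZZZZ::
5) :Z:Z::Z:ZZZZZ:::
6) ZZZZ:ZZZ:ZZZ::::
7) :ZZ:Z:Z:Z:Z::::Z
8) Z::ZZZZZZZZ:::ZZ
9) ::Z:ZZZZZZ:::Z:Z
10) :ZZZ:ZZZZ:::ZZZZ
11) Z:Z:Z:ZZ:::Z:ZZ:
12) ZZZZZZ::::ZZZ::Z
13) ZZZZZ::::Z:Z::Z:
14) :ZZZ::::ZZZZ:ZZZ
15) Z:Z::::Z:ZZ:Z:Z:
16) ZZZ:::ZZZ::ZZZZZ

1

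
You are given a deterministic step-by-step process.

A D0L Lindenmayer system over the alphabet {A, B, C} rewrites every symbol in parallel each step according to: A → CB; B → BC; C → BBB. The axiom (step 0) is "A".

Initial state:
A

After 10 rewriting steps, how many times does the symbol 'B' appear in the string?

2683

0) A
1) CB
2) BBBBC
3) BCBCBCBCBBB
4) BCBBBBCBBBBCBBBBCBBBBCBCBC
5) BCBBBBCBCBCBCBBBBCBCBCBCBBBBCBCBCBCBBBBCBCBCBCBBBBCBBBBCBBB
6) BCBBBBCBCBCBCBBBBCBBBBCBBBBCBBBBCBCBCBCBBBBCBBBBCBBBBCBBBB…CBBBBCBCBCBCBBBBCBBBBCBBBBCBBBBCBCBCBCBBBBCBCBCBCBBBBCBCBC  (len 137)
7) BCBBBBCBCBCBCBBBBCBBBBCBBBBCBBBBCBCBCBCBBBBCBCBCBCBBBBCBCB…BBCBBBBCBBBBCBCBCBCBBBBCBBBBCBBBBCBBBBCBCBCBCBBBBCBBBBCBBB  (len 314)
8) BCBBBBCBCBCBCBBBBCBBBBCBBBBCBBBBCBCBCBCBBBBCBCBCBCBBBBCBCB…CBBBBCBCBCBCBBBBCBBBBCBBBBCBBBBCBCBCBCBBBBCBCBCBCBBBBCBCBC  (len 725)
9) BCBBBBCBCBCBCBBBBCBBBBCBBBBCBBBBCBCBCBCBBBBCBCBCBCBBBBCBCB…BBCBBBBCBBBBCBCBCBCBBBBCBBBBCBBBBCBBBBCBCBCBCBBBBCBBBBCBBB  (len 1667)
10) BCBBBBCBCBCBCBBBBCBBBBCBBBBCBBBBCBCBCBCBBBBCBCBCBCBBBBCBCB…CBBBBCBCBCBCBBBBCBBBBCBBBBCBBBBCBCBCBCBBBBCBCBCBCBBBBCBCBC  (len 3842)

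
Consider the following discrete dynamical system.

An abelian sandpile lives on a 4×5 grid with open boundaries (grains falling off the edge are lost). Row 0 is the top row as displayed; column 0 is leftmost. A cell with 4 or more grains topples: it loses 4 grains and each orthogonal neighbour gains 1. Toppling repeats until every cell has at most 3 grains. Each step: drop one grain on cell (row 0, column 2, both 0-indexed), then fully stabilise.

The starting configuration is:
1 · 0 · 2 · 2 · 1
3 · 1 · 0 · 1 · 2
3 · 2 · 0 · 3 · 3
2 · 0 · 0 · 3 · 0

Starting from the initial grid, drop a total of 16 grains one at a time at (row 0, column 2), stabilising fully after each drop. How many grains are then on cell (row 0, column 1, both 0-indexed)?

1

0) 1 · 0 · 2 · 2 · 1
3 · 1 · 0 · 1 · 2
3 · 2 · 0 · 3 · 3
2 · 0 · 0 · 3 · 0
1) 1 · 0 · 3 · 2 · 1
3 · 1 · 0 · 1 · 2
3 · 2 · 0 · 3 · 3
2 · 0 · 0 · 3 · 0
2) 1 · 1 · 0 · 3 · 1
3 · 1 · 1 · 1 · 2
3 · 2 · 0 · 3 · 3
2 · 0 · 0 · 3 · 0
3) 1 · 1 · 1 · 3 · 1
3 · 1 · 1 · 1 · 2
3 · 2 · 0 · 3 · 3
2 · 0 · 0 · 3 · 0
4) 1 · 1 · 2 · 3 · 1
3 · 1 · 1 · 1 · 2
3 · 2 · 0 · 3 · 3
2 · 0 · 0 · 3 · 0
5) 1 · 1 · 3 · 3 · 1
3 · 1 · 1 · 1 · 2
3 · 2 · 0 · 3 · 3
2 · 0 · 0 · 3 · 0
6) 1 · 2 · 1 · 0 · 2
3 · 1 · 2 · 2 · 2
3 · 2 · 0 · 3 · 3
2 · 0 · 0 · 3 · 0
7) 1 · 2 · 2 · 0 · 2
3 · 1 · 2 · 2 · 2
3 · 2 · 0 · 3 · 3
2 · 0 · 0 · 3 · 0
8) 1 · 2 · 3 · 0 · 2
3 · 1 · 2 · 2 · 2
3 · 2 · 0 · 3 · 3
2 · 0 · 0 · 3 · 0
9) 1 · 3 · 0 · 1 · 2
3 · 1 · 3 · 2 · 2
3 · 2 · 0 · 3 · 3
2 · 0 · 0 · 3 · 0
10) 1 · 3 · 1 · 1 · 2
3 · 1 · 3 · 2 · 2
3 · 2 · 0 · 3 · 3
2 · 0 · 0 · 3 · 0
11) 1 · 3 · 2 · 1 · 2
3 · 1 · 3 · 2 · 2
3 · 2 · 0 · 3 · 3
2 · 0 · 0 · 3 · 0
12) 1 · 3 · 3 · 1 · 2
3 · 1 · 3 · 2 · 2
3 · 2 · 0 · 3 · 3
2 · 0 · 0 · 3 · 0
13) 2 · 0 · 2 · 2 · 2
3 · 3 · 0 · 3 · 2
3 · 2 · 1 · 3 · 3
2 · 0 · 0 · 3 · 0
14) 2 · 0 · 3 · 2 · 2
3 · 3 · 0 · 3 · 2
3 · 2 · 1 · 3 · 3
2 · 0 · 0 · 3 · 0
15) 2 · 1 · 0 · 3 · 2
3 · 3 · 1 · 3 · 2
3 · 2 · 1 · 3 · 3
2 · 0 · 0 · 3 · 0
16) 2 · 1 · 1 · 3 · 2
3 · 3 · 1 · 3 · 2
3 · 2 · 1 · 3 · 3
2 · 0 · 0 · 3 · 0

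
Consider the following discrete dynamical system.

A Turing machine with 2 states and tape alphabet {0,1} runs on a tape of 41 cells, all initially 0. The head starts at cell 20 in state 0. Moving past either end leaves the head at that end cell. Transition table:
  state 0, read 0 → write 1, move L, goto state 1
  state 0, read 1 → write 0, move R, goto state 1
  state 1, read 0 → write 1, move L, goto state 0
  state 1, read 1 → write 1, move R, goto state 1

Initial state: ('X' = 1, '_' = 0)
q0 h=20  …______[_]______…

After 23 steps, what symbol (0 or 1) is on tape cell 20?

k=0  q0 h=20  …______[_]______…
k=1  q1 h=19  …______[_]X_____…
k=2  q0 h=18  …______[_]XX____…
k=3  q1 h=17  …______[_]XXX___…
k=4  q0 h=16  …______[_]XXXX__…
k=5  q1 h=15  …______[_]XXXXX_…
k=6  q0 h=14  …______[_]XXXXXX…
k=7  q1 h=13  …______[_]XXXXXX…
k=8  q0 h=12  …______[_]XXXXXX…
k=9  q1 h=11  …______[_]XXXXXX…
k=10  q0 h=10  …______[_]XXXXXX…
k=11  q1 h= 9  …______[_]XXXXXX…
k=12  q0 h= 8  …______[_]XXXXXX…
k=13  q1 h= 7  …______[_]XXXXXX…
k=14  q0 h= 6  |______[_]XXXXXX…
k=15  q1 h= 5  |_____[_]XXXXXX…
k=16  q0 h= 4  |____[_]XXXXXX…
k=17  q1 h= 3  |___[_]XXXXXX…
k=18  q0 h= 2  |__[_]XXXXXX…
k=19  q1 h= 1  |_[_]XXXXXX…
k=20  q0 h= 0  |[_]XXXXXX…
k=21  q1 h= 0  |[X]XXXXXX…
k=22  q1 h= 1  |X[X]XXXXXX…
k=23  q1 h= 2  |XX[X]XXXXXX…

1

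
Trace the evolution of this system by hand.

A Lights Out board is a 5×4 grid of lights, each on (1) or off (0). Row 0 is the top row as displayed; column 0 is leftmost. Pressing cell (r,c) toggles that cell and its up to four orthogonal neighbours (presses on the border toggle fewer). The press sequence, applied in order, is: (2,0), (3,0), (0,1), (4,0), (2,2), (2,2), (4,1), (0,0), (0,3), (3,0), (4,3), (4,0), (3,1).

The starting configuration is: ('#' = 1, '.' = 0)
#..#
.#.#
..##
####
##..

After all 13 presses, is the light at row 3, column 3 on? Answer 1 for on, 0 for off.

0

gen 0: #..#
.#.#
..##
####
##..
gen 1: #..#
##.#
####
.###
##..
gen 2: #..#
##.#
.###
#.##
.#..
gen 3: .###
#..#
.###
#.##
.#..
gen 4: .###
#..#
.###
..##
#...
gen 5: .###
#.##
....
...#
#...
gen 6: .###
#..#
.###
..##
#...
gen 7: .###
#..#
.###
.###
.##.
gen 8: #.##
...#
.###
.###
.##.
gen 9: #...
....
.###
.###
.##.
gen 10: #...
....
####
#.##
###.
gen 11: #...
....
####
#.#.
##.#
gen 12: #...
....
####
..#.
...#
gen 13: #...
....
#.##
##..
.#.#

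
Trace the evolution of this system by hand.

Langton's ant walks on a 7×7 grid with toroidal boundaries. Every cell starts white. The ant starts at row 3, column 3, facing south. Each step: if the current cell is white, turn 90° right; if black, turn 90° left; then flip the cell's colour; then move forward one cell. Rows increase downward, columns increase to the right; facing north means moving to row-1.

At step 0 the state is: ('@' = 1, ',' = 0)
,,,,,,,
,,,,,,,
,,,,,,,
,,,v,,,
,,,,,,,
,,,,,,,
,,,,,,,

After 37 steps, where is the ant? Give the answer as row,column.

6,4

step 0: ,,,,,,,
,,,,,,,
,,,,,,,
,,,v,,,
,,,,,,,
,,,,,,,
,,,,,,,
step 1: ,,,,,,,
,,,,,,,
,,,,,,,
,,<@,,,
,,,,,,,
,,,,,,,
,,,,,,,
step 2: ,,,,,,,
,,,,,,,
,,^,,,,
,,@@,,,
,,,,,,,
,,,,,,,
,,,,,,,
step 3: ,,,,,,,
,,,,,,,
,,@>,,,
,,@@,,,
,,,,,,,
,,,,,,,
,,,,,,,
step 4: ,,,,,,,
,,,,,,,
,,@@,,,
,,@v,,,
,,,,,,,
,,,,,,,
,,,,,,,
step 5: ,,,,,,,
,,,,,,,
,,@@,,,
,,@,>,,
,,,,,,,
,,,,,,,
,,,,,,,
step 6: ,,,,,,,
,,,,,,,
,,@@,,,
,,@,@,,
,,,,v,,
,,,,,,,
,,,,,,,
step 7: ,,,,,,,
,,,,,,,
,,@@,,,
,,@,@,,
,,,<@,,
,,,,,,,
,,,,,,,
step 8: ,,,,,,,
,,,,,,,
,,@@,,,
,,@^@,,
,,,@@,,
,,,,,,,
,,,,,,,
step 9: ,,,,,,,
,,,,,,,
,,@@,,,
,,@@>,,
,,,@@,,
,,,,,,,
,,,,,,,
step 10: ,,,,,,,
,,,,,,,
,,@@^,,
,,@@,,,
,,,@@,,
,,,,,,,
,,,,,,,
step 11: ,,,,,,,
,,,,,,,
,,@@@>,
,,@@,,,
,,,@@,,
,,,,,,,
,,,,,,,
step 12: ,,,,,,,
,,,,,,,
,,@@@@,
,,@@,v,
,,,@@,,
,,,,,,,
,,,,,,,
step 13: ,,,,,,,
,,,,,,,
,,@@@@,
,,@@<@,
,,,@@,,
,,,,,,,
,,,,,,,
step 14: ,,,,,,,
,,,,,,,
,,@@^@,
,,@@@@,
,,,@@,,
,,,,,,,
,,,,,,,
step 15: ,,,,,,,
,,,,,,,
,,@<,@,
,,@@@@,
,,,@@,,
,,,,,,,
,,,,,,,
step 16: ,,,,,,,
,,,,,,,
,,@,,@,
,,@v@@,
,,,@@,,
,,,,,,,
,,,,,,,
step 17: ,,,,,,,
,,,,,,,
,,@,,@,
,,@,>@,
,,,@@,,
,,,,,,,
,,,,,,,
step 18: ,,,,,,,
,,,,,,,
,,@,^@,
,,@,,@,
,,,@@,,
,,,,,,,
,,,,,,,
step 19: ,,,,,,,
,,,,,,,
,,@,@>,
,,@,,@,
,,,@@,,
,,,,,,,
,,,,,,,
step 20: ,,,,,,,
,,,,,^,
,,@,@,,
,,@,,@,
,,,@@,,
,,,,,,,
,,,,,,,
step 21: ,,,,,,,
,,,,,@>
,,@,@,,
,,@,,@,
,,,@@,,
,,,,,,,
,,,,,,,
step 22: ,,,,,,,
,,,,,@@
,,@,@,v
,,@,,@,
,,,@@,,
,,,,,,,
,,,,,,,
step 23: ,,,,,,,
,,,,,@@
,,@,@<@
,,@,,@,
,,,@@,,
,,,,,,,
,,,,,,,
step 24: ,,,,,,,
,,,,,^@
,,@,@@@
,,@,,@,
,,,@@,,
,,,,,,,
,,,,,,,
step 25: ,,,,,,,
,,,,<,@
,,@,@@@
,,@,,@,
,,,@@,,
,,,,,,,
,,,,,,,
step 26: ,,,,^,,
,,,,@,@
,,@,@@@
,,@,,@,
,,,@@,,
,,,,,,,
,,,,,,,
step 27: ,,,,@>,
,,,,@,@
,,@,@@@
,,@,,@,
,,,@@,,
,,,,,,,
,,,,,,,
step 28: ,,,,@@,
,,,,@v@
,,@,@@@
,,@,,@,
,,,@@,,
,,,,,,,
,,,,,,,
step 29: ,,,,@@,
,,,,<@@
,,@,@@@
,,@,,@,
,,,@@,,
,,,,,,,
,,,,,,,
step 30: ,,,,@@,
,,,,,@@
,,@,v@@
,,@,,@,
,,,@@,,
,,,,,,,
,,,,,,,
step 31: ,,,,@@,
,,,,,@@
,,@,,>@
,,@,,@,
,,,@@,,
,,,,,,,
,,,,,,,
step 32: ,,,,@@,
,,,,,^@
,,@,,,@
,,@,,@,
,,,@@,,
,,,,,,,
,,,,,,,
step 33: ,,,,@@,
,,,,<,@
,,@,,,@
,,@,,@,
,,,@@,,
,,,,,,,
,,,,,,,
step 34: ,,,,^@,
,,,,@,@
,,@,,,@
,,@,,@,
,,,@@,,
,,,,,,,
,,,,,,,
step 35: ,,,<,@,
,,,,@,@
,,@,,,@
,,@,,@,
,,,@@,,
,,,,,,,
,,,,,,,
step 36: ,,,@,@,
,,,,@,@
,,@,,,@
,,@,,@,
,,,@@,,
,,,,,,,
,,,^,,,
step 37: ,,,@,@,
,,,,@,@
,,@,,,@
,,@,,@,
,,,@@,,
,,,,,,,
,,,@>,,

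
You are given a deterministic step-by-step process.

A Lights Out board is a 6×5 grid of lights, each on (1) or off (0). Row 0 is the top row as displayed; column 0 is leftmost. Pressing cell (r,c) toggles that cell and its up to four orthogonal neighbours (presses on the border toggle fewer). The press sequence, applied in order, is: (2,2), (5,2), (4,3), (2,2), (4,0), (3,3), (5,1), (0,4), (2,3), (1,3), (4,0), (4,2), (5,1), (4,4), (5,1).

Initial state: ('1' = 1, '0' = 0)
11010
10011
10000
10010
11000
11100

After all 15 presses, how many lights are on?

18

0) 11010
10011
10000
10010
11000
11100
1) 11010
10111
11110
10110
11000
11100
2) 11010
10111
11110
10110
11100
10010
3) 11010
10111
11110
10100
11011
10000
4) 11010
10011
10000
10000
11011
10000
5) 11010
10011
10000
00000
00011
00000
6) 11010
10011
10010
00111
00001
00000
7) 11010
10011
10010
00111
01001
11100
8) 11001
10010
10010
00111
01001
11100
9) 11001
10000
10101
00101
01001
11100
10) 11011
10111
10111
00101
01001
11100
11) 11011
10111
10111
10101
10001
01100
12) 11011
10111
10111
10001
11111
01000
13) 11011
10111
10111
10001
10111
10100
14) 11011
10111
10111
10000
10100
10101
15) 11011
10111
10111
10000
11100
01001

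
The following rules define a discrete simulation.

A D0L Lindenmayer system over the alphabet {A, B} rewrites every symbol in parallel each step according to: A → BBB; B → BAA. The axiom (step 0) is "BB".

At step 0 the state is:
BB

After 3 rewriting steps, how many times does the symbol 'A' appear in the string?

k=0  BB
k=1  BAABAA
k=2  BAABBBBBBBAABBBBBB
k=3  BAABBBBBBBAABAABAABAABAABAABAABBBBBBBAABAABAABAABAABAA

28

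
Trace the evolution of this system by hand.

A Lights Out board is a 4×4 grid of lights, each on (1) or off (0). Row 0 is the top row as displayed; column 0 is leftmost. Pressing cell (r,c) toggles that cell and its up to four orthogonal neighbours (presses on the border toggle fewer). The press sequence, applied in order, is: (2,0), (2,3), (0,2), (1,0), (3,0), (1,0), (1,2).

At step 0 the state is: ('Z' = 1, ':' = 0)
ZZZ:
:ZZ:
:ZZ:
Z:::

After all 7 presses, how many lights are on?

[0] ZZZ:
:ZZ:
:ZZ:
Z:::
[1] ZZZ:
ZZZ:
Z:Z:
::::
[2] ZZZ:
ZZZZ
Z::Z
:::Z
[3] Z::Z
ZZ:Z
Z::Z
:::Z
[4] :::Z
:::Z
:::Z
:::Z
[5] :::Z
:::Z
Z::Z
ZZ:Z
[6] Z::Z
ZZ:Z
:::Z
ZZ:Z
[7] Z:ZZ
Z:Z:
::ZZ
ZZ:Z

10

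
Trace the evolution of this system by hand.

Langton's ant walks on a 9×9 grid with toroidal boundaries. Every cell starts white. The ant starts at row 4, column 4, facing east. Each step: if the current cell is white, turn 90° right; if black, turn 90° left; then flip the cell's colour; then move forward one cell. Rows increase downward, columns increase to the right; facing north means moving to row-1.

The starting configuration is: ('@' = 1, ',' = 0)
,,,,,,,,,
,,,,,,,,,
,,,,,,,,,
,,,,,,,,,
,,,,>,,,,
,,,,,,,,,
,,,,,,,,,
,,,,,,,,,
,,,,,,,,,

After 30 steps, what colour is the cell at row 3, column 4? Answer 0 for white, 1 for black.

0

k=0  ,,,,,,,,,
,,,,,,,,,
,,,,,,,,,
,,,,,,,,,
,,,,>,,,,
,,,,,,,,,
,,,,,,,,,
,,,,,,,,,
,,,,,,,,,
k=1  ,,,,,,,,,
,,,,,,,,,
,,,,,,,,,
,,,,,,,,,
,,,,@,,,,
,,,,v,,,,
,,,,,,,,,
,,,,,,,,,
,,,,,,,,,
k=2  ,,,,,,,,,
,,,,,,,,,
,,,,,,,,,
,,,,,,,,,
,,,,@,,,,
,,,<@,,,,
,,,,,,,,,
,,,,,,,,,
,,,,,,,,,
k=3  ,,,,,,,,,
,,,,,,,,,
,,,,,,,,,
,,,,,,,,,
,,,^@,,,,
,,,@@,,,,
,,,,,,,,,
,,,,,,,,,
,,,,,,,,,
k=4  ,,,,,,,,,
,,,,,,,,,
,,,,,,,,,
,,,,,,,,,
,,,@>,,,,
,,,@@,,,,
,,,,,,,,,
,,,,,,,,,
,,,,,,,,,
k=5  ,,,,,,,,,
,,,,,,,,,
,,,,,,,,,
,,,,^,,,,
,,,@,,,,,
,,,@@,,,,
,,,,,,,,,
,,,,,,,,,
,,,,,,,,,
k=6  ,,,,,,,,,
,,,,,,,,,
,,,,,,,,,
,,,,@>,,,
,,,@,,,,,
,,,@@,,,,
,,,,,,,,,
,,,,,,,,,
,,,,,,,,,
k=7  ,,,,,,,,,
,,,,,,,,,
,,,,,,,,,
,,,,@@,,,
,,,@,v,,,
,,,@@,,,,
,,,,,,,,,
,,,,,,,,,
,,,,,,,,,
k=8  ,,,,,,,,,
,,,,,,,,,
,,,,,,,,,
,,,,@@,,,
,,,@<@,,,
,,,@@,,,,
,,,,,,,,,
,,,,,,,,,
,,,,,,,,,
k=9  ,,,,,,,,,
,,,,,,,,,
,,,,,,,,,
,,,,^@,,,
,,,@@@,,,
,,,@@,,,,
,,,,,,,,,
,,,,,,,,,
,,,,,,,,,
k=10  ,,,,,,,,,
,,,,,,,,,
,,,,,,,,,
,,,<,@,,,
,,,@@@,,,
,,,@@,,,,
,,,,,,,,,
,,,,,,,,,
,,,,,,,,,
k=11  ,,,,,,,,,
,,,,,,,,,
,,,^,,,,,
,,,@,@,,,
,,,@@@,,,
,,,@@,,,,
,,,,,,,,,
,,,,,,,,,
,,,,,,,,,
k=12  ,,,,,,,,,
,,,,,,,,,
,,,@>,,,,
,,,@,@,,,
,,,@@@,,,
,,,@@,,,,
,,,,,,,,,
,,,,,,,,,
,,,,,,,,,
k=13  ,,,,,,,,,
,,,,,,,,,
,,,@@,,,,
,,,@v@,,,
,,,@@@,,,
,,,@@,,,,
,,,,,,,,,
,,,,,,,,,
,,,,,,,,,
k=14  ,,,,,,,,,
,,,,,,,,,
,,,@@,,,,
,,,<@@,,,
,,,@@@,,,
,,,@@,,,,
,,,,,,,,,
,,,,,,,,,
,,,,,,,,,
k=15  ,,,,,,,,,
,,,,,,,,,
,,,@@,,,,
,,,,@@,,,
,,,v@@,,,
,,,@@,,,,
,,,,,,,,,
,,,,,,,,,
,,,,,,,,,
k=16  ,,,,,,,,,
,,,,,,,,,
,,,@@,,,,
,,,,@@,,,
,,,,>@,,,
,,,@@,,,,
,,,,,,,,,
,,,,,,,,,
,,,,,,,,,
k=17  ,,,,,,,,,
,,,,,,,,,
,,,@@,,,,
,,,,^@,,,
,,,,,@,,,
,,,@@,,,,
,,,,,,,,,
,,,,,,,,,
,,,,,,,,,
k=18  ,,,,,,,,,
,,,,,,,,,
,,,@@,,,,
,,,<,@,,,
,,,,,@,,,
,,,@@,,,,
,,,,,,,,,
,,,,,,,,,
,,,,,,,,,
k=19  ,,,,,,,,,
,,,,,,,,,
,,,^@,,,,
,,,@,@,,,
,,,,,@,,,
,,,@@,,,,
,,,,,,,,,
,,,,,,,,,
,,,,,,,,,
k=20  ,,,,,,,,,
,,,,,,,,,
,,<,@,,,,
,,,@,@,,,
,,,,,@,,,
,,,@@,,,,
,,,,,,,,,
,,,,,,,,,
,,,,,,,,,
k=21  ,,,,,,,,,
,,^,,,,,,
,,@,@,,,,
,,,@,@,,,
,,,,,@,,,
,,,@@,,,,
,,,,,,,,,
,,,,,,,,,
,,,,,,,,,
k=22  ,,,,,,,,,
,,@>,,,,,
,,@,@,,,,
,,,@,@,,,
,,,,,@,,,
,,,@@,,,,
,,,,,,,,,
,,,,,,,,,
,,,,,,,,,
k=23  ,,,,,,,,,
,,@@,,,,,
,,@v@,,,,
,,,@,@,,,
,,,,,@,,,
,,,@@,,,,
,,,,,,,,,
,,,,,,,,,
,,,,,,,,,
k=24  ,,,,,,,,,
,,@@,,,,,
,,<@@,,,,
,,,@,@,,,
,,,,,@,,,
,,,@@,,,,
,,,,,,,,,
,,,,,,,,,
,,,,,,,,,
k=25  ,,,,,,,,,
,,@@,,,,,
,,,@@,,,,
,,v@,@,,,
,,,,,@,,,
,,,@@,,,,
,,,,,,,,,
,,,,,,,,,
,,,,,,,,,
k=26  ,,,,,,,,,
,,@@,,,,,
,,,@@,,,,
,<@@,@,,,
,,,,,@,,,
,,,@@,,,,
,,,,,,,,,
,,,,,,,,,
,,,,,,,,,
k=27  ,,,,,,,,,
,,@@,,,,,
,^,@@,,,,
,@@@,@,,,
,,,,,@,,,
,,,@@,,,,
,,,,,,,,,
,,,,,,,,,
,,,,,,,,,
k=28  ,,,,,,,,,
,,@@,,,,,
,@>@@,,,,
,@@@,@,,,
,,,,,@,,,
,,,@@,,,,
,,,,,,,,,
,,,,,,,,,
,,,,,,,,,
k=29  ,,,,,,,,,
,,@@,,,,,
,@@@@,,,,
,@v@,@,,,
,,,,,@,,,
,,,@@,,,,
,,,,,,,,,
,,,,,,,,,
,,,,,,,,,
k=30  ,,,,,,,,,
,,@@,,,,,
,@@@@,,,,
,@,>,@,,,
,,,,,@,,,
,,,@@,,,,
,,,,,,,,,
,,,,,,,,,
,,,,,,,,,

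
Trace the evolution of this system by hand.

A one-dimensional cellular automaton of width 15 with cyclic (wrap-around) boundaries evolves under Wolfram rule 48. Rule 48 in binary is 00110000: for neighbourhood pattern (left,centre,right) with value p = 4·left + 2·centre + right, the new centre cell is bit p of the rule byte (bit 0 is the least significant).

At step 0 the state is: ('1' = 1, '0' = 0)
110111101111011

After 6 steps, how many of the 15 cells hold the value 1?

0) 110111101111011
1) 001000010000100
2) 000100001000010
3) 000010000100001
4) 100001000010000
5) 010000100001000
6) 001000010000100

3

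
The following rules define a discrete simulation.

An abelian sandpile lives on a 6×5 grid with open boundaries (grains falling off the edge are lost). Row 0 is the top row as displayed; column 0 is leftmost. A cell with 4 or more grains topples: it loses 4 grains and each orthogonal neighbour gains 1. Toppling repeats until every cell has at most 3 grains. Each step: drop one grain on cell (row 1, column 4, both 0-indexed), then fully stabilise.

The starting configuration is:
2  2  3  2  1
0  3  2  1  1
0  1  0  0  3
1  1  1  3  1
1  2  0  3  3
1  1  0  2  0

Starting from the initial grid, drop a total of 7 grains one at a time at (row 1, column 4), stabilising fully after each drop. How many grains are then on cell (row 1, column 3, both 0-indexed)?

k=0  2  2  3  2  1
0  3  2  1  1
0  1  0  0  3
1  1  1  3  1
1  2  0  3  3
1  1  0  2  0
k=1  2  2  3  2  1
0  3  2  1  2
0  1  0  0  3
1  1  1  3  1
1  2  0  3  3
1  1  0  2  0
k=2  2  2  3  2  1
0  3  2  1  3
0  1  0  0  3
1  1  1  3  1
1  2  0  3  3
1  1  0  2  0
k=3  2  2  3  2  2
0  3  2  2  1
0  1  0  1  0
1  1  1  3  2
1  2  0  3  3
1  1  0  2  0
k=4  2  2  3  2  2
0  3  2  2  2
0  1  0  1  0
1  1  1  3  2
1  2  0  3  3
1  1  0  2  0
k=5  2  2  3  2  2
0  3  2  2  3
0  1  0  1  0
1  1  1  3  2
1  2  0  3  3
1  1  0  2  0
k=6  2  2  3  2  3
0  3  2  3  0
0  1  0  1  1
1  1  1  3  2
1  2  0  3  3
1  1  0  2  0
k=7  2  2  3  2  3
0  3  2  3  1
0  1  0  1  1
1  1  1  3  2
1  2  0  3  3
1  1  0  2  0

3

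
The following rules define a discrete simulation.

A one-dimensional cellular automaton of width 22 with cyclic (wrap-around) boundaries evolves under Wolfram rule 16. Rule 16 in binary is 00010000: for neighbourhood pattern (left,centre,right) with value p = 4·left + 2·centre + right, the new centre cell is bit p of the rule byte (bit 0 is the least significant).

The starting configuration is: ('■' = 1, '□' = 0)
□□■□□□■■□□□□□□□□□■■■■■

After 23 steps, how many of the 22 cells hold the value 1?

3

k=0  □□■□□□■■□□□□□□□□□■■■■■
k=1  ■□□■□□□□■□□□□□□□□□□□□□
k=2  □■□□■□□□□■□□□□□□□□□□□□
k=3  □□■□□■□□□□■□□□□□□□□□□□
k=4  □□□■□□■□□□□■□□□□□□□□□□
k=5  □□□□■□□■□□□□■□□□□□□□□□
k=6  □□□□□■□□■□□□□■□□□□□□□□
k=7  □□□□□□■□□■□□□□■□□□□□□□
k=8  □□□□□□□■□□■□□□□■□□□□□□
k=9  □□□□□□□□■□□■□□□□■□□□□□
k=10  □□□□□□□□□■□□■□□□□■□□□□
k=11  □□□□□□□□□□■□□■□□□□■□□□
k=12  □□□□□□□□□□□■□□■□□□□■□□
k=13  □□□□□□□□□□□□■□□■□□□□■□
k=14  □□□□□□□□□□□□□■□□■□□□□■
k=15  ■□□□□□□□□□□□□□■□□■□□□□
k=16  □■□□□□□□□□□□□□□■□□■□□□
k=17  □□■□□□□□□□□□□□□□■□□■□□
k=18  □□□■□□□□□□□□□□□□□■□□■□
k=19  □□□□■□□□□□□□□□□□□□■□□■
k=20  ■□□□□■□□□□□□□□□□□□□■□□
k=21  □■□□□□■□□□□□□□□□□□□□■□
k=22  □□■□□□□■□□□□□□□□□□□□□■
k=23  ■□□■□□□□■□□□□□□□□□□□□□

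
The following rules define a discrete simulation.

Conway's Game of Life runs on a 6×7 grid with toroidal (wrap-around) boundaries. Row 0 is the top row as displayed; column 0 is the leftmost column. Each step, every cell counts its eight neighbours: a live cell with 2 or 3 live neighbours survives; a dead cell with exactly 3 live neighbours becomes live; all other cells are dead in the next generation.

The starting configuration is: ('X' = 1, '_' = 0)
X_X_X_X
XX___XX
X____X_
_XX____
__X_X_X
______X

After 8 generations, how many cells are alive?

8

gen 0: X_X_X_X
XX___XX
X____X_
_XX____
__X_X_X
______X
gen 1: _______
____X__
__X__X_
XXXX_XX
XXXX_X_
_X____X
gen 2: _______
_______
X_X__X_
_____X_
___X_X_
_X____X
gen 3: _______
_______
______X
_____X_
____XXX
_______
gen 4: _______
_______
_______
____X__
____XXX
_____X_
gen 5: _______
_______
_______
____X__
____X_X
____XXX
gen 6: _____X_
_______
_______
_____X_
___XX_X
____X_X
gen 7: _____X_
_______
_______
____XX_
___XX_X
___XX_X
gen 8: ____XX_
_______
_______
___XXX_
______X
___X__X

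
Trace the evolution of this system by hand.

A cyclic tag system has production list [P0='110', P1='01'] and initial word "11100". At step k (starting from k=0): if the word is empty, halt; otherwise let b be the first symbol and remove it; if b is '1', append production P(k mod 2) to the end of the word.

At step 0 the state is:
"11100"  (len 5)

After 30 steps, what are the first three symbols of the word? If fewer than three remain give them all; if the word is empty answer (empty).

110

[0] "11100"  (len 5)
[1] "1100110"  (len 7)
[2] "10011001"  (len 8)
[3] "0011001110"  (len 10)
[4] "011001110"  (len 9)
[5] "11001110"  (len 8)
[6] "100111001"  (len 9)
[7] "00111001110"  (len 11)
[8] "0111001110"  (len 10)
[9] "111001110"  (len 9)
[10] "1100111001"  (len 10)
[11] "100111001110"  (len 12)
[12] "0011100111001"  (len 13)
[13] "011100111001"  (len 12)
[14] "11100111001"  (len 11)
[15] "1100111001110"  (len 13)
[16] "10011100111001"  (len 14)
[17] "0011100111001110"  (len 16)
[18] "011100111001110"  (len 15)
[19] "11100111001110"  (len 14)
[20] "110011100111001"  (len 15)
[21] "10011100111001110"  (len 17)
[22] "001110011100111001"  (len 18)
[23] "01110011100111001"  (len 17)
[24] "1110011100111001"  (len 16)
[25] "110011100111001110"  (len 18)
[26] "1001110011100111001"  (len 19)
[27] "001110011100111001110"  (len 21)
[28] "01110011100111001110"  (len 20)
[29] "1110011100111001110"  (len 19)
[30] "11001110011100111001"  (len 20)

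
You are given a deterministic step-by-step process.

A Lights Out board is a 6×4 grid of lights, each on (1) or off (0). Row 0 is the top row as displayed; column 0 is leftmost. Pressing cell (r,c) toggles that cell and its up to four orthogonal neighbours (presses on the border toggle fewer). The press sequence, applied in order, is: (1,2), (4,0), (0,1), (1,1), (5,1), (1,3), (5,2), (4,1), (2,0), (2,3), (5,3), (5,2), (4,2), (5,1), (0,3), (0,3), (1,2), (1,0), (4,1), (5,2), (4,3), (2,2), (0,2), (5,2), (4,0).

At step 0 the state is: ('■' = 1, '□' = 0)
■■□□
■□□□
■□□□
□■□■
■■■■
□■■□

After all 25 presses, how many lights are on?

12

step 0: ■■□□
■□□□
■□□□
□■□■
■■■■
□■■□
step 1: ■■■□
■■■■
■□■□
□■□■
■■■■
□■■□
step 2: ■■■□
■■■■
■□■□
■■□■
□□■■
■■■□
step 3: □□□□
■□■■
■□■□
■■□■
□□■■
■■■□
step 4: □■□□
□■□■
■■■□
■■□■
□□■■
■■■□
step 5: □■□□
□■□■
■■■□
■■□■
□■■■
□□□□
step 6: □■□■
□■■□
■■■■
■■□■
□■■■
□□□□
step 7: □■□■
□■■□
■■■■
■■□■
□■□■
□■■■
step 8: □■□■
□■■□
■■■■
■□□■
■□■■
□□■■
step 9: □■□■
■■■□
□□■■
□□□■
■□■■
□□■■
step 10: □■□■
■■■■
□□□□
□□□□
■□■■
□□■■
step 11: □■□■
■■■■
□□□□
□□□□
■□■□
□□□□
step 12: □■□■
■■■■
□□□□
□□□□
■□□□
□■■■
step 13: □■□■
■■■■
□□□□
□□■□
■■■■
□■□■
step 14: □■□■
■■■■
□□□□
□□■□
■□■■
■□■■
step 15: □■■□
■■■□
□□□□
□□■□
■□■■
■□■■
step 16: □■□■
■■■■
□□□□
□□■□
■□■■
■□■■
step 17: □■■■
■□□□
□□■□
□□■□
■□■■
■□■■
step 18: ■■■■
□■□□
■□■□
□□■□
■□■■
■□■■
step 19: ■■■■
□■□□
■□■□
□■■□
□■□■
■■■■
step 20: ■■■■
□■□□
■□■□
□■■□
□■■■
■□□□
step 21: ■■■■
□■□□
■□■□
□■■■
□■□□
■□□■
step 22: ■■■■
□■■□
■■□■
□■□■
□■□□
■□□■
step 23: ■□□□
□■□□
■■□■
□■□■
□■□□
■□□■
step 24: ■□□□
□■□□
■■□■
□■□■
□■■□
■■■□
step 25: ■□□□
□■□□
■■□■
■■□■
■□■□
□■■□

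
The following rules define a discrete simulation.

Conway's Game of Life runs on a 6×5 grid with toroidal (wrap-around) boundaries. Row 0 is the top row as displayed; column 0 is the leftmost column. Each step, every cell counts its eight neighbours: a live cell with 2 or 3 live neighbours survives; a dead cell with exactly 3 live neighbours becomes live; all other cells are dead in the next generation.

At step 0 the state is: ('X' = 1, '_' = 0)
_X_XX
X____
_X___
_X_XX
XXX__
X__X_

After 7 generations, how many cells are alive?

k=0  _X_XX
X____
_X___
_X_XX
XXX__
X__X_
k=1  _XXX_
XXX_X
_XX_X
___XX
_____
___X_
k=2  _____
____X
_____
X_XXX
___XX
___X_
k=3  _____
_____
X____
X_X__
X____
___XX
k=4  _____
_____
_X___
X___X
XX_X_
____X
k=5  _____
_____
X____
__X_X
_X_X_
X___X
k=6  _____
_____
_____
XXXXX
_XXX_
X___X
k=7  _____
_____
XXXXX
X___X
_____
XXXXX

12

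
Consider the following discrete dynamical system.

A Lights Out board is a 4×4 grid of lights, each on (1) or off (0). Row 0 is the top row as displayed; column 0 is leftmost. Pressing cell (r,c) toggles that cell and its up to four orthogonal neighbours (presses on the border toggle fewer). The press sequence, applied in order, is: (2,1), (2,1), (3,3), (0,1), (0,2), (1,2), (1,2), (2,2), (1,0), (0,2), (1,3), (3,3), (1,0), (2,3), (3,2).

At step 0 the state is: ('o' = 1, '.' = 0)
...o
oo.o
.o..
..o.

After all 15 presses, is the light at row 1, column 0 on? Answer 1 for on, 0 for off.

1

[0] ...o
oo.o
.o..
..o.
[1] ...o
o..o
o.o.
.oo.
[2] ...o
oo.o
.o..
..o.
[3] ...o
oo.o
.o.o
...o
[4] oooo
o..o
.o.o
...o
[5] o...
o.oo
.o.o
...o
[6] o.o.
oo..
.ooo
...o
[7] o...
o.oo
.o.o
...o
[8] o...
o..o
..o.
..oo
[9] ....
.o.o
o.o.
..oo
[10] .ooo
.ooo
o.o.
..oo
[11] .oo.
.o..
o.oo
..oo
[12] .oo.
.o..
o.o.
....
[13] ooo.
o...
..o.
....
[14] ooo.
o..o
...o
...o
[15] ooo.
o..o
..oo
.oo.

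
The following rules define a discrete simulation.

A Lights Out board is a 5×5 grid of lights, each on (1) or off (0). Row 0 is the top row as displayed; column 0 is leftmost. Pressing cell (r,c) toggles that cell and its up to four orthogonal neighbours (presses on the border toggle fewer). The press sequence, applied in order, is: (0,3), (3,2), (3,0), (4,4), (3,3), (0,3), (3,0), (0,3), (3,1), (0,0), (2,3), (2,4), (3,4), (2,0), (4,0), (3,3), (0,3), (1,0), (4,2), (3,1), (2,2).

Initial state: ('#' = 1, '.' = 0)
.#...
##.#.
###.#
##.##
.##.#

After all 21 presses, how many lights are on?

11

[0] .#...
##.#.
###.#
##.##
.##.#
[1] .####
##...
###.#
##.##
.##.#
[2] .####
##...
##..#
#.#.#
.#..#
[3] .####
##...
.#..#
.##.#
##..#
[4] .####
##...
.#..#
.##..
##.#.
[5] .####
##...
.#.##
.#.##
##...
[6] .#...
##.#.
.#.##
.#.##
##...
[7] .#...
##.#.
##.##
#..##
.#...
[8] .####
##...
##.##
#..##
.#...
[9] .####
##...
#..##
.####
.....
[10] #.###
.#...
#..##
.####
.....
[11] #.###
.#.#.
#.#..
.##.#
.....
[12] #.###
.#.##
#.###
.##..
.....
[13] #.###
.#.##
#.##.
.####
....#
[14] #.###
##.##
.###.
#####
....#
[15] #.###
##.##
.###.
.####
##..#
[16] #.###
##.##
.##..
.#...
##.##
[17] #....
##..#
.##..
.#...
##.##
[18] .....
....#
###..
.#...
##.##
[19] .....
....#
###..
.##..
#.#.#
[20] .....
....#
#.#..
#....
###.#
[21] .....
..#.#
##.#.
#.#..
###.#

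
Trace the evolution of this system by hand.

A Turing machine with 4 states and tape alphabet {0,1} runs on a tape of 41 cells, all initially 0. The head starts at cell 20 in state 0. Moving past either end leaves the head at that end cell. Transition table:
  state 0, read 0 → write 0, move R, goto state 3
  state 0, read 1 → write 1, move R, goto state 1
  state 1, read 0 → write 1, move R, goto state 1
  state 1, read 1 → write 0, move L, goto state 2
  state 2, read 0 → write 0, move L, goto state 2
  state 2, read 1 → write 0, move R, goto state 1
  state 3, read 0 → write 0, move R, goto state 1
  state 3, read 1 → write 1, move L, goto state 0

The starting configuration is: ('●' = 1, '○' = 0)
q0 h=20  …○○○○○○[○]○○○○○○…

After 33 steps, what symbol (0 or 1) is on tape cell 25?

1

gen 0: q0 h=20  …○○○○○○[○]○○○○○○…
gen 1: q3 h=21  …○○○○○○[○]○○○○○○…
gen 2: q1 h=22  …○○○○○○[○]○○○○○○…
gen 3: q1 h=23  …○○○○○●[○]○○○○○○…
gen 4: q1 h=24  …○○○○●●[○]○○○○○○…
gen 5: q1 h=25  …○○○●●●[○]○○○○○○…
gen 6: q1 h=26  …○○●●●●[○]○○○○○○…
gen 7: q1 h=27  …○●●●●●[○]○○○○○○…
gen 8: q1 h=28  …●●●●●●[○]○○○○○○…
gen 9: q1 h=29  …●●●●●●[○]○○○○○○…
gen 10: q1 h=30  …●●●●●●[○]○○○○○○…
gen 11: q1 h=31  …●●●●●●[○]○○○○○○…
gen 12: q1 h=32  …●●●●●●[○]○○○○○○…
gen 13: q1 h=33  …●●●●●●[○]○○○○○○…
gen 14: q1 h=34  …●●●●●●[○]○○○○○○|
gen 15: q1 h=35  …●●●●●●[○]○○○○○|
gen 16: q1 h=36  …●●●●●●[○]○○○○|
gen 17: q1 h=37  …●●●●●●[○]○○○|
gen 18: q1 h=38  …●●●●●●[○]○○|
gen 19: q1 h=39  …●●●●●●[○]○|
gen 20: q1 h=40  …●●●●●●[○]|
gen 21: q1 h=40  …●●●●●●[●]|
gen 22: q2 h=39  …●●●●●●[●]○|
gen 23: q1 h=40  …●●●●●○[○]|
gen 24: q1 h=40  …●●●●●○[●]|
gen 25: q2 h=39  …●●●●●●[○]○|
gen 26: q2 h=38  …●●●●●●[●]○○|
gen 27: q1 h=39  …●●●●●○[○]○|
gen 28: q1 h=40  …●●●●○●[○]|
gen 29: q1 h=40  …●●●●○●[●]|
gen 30: q2 h=39  …●●●●●○[●]○|
gen 31: q1 h=40  …●●●●○○[○]|
gen 32: q1 h=40  …●●●●○○[●]|
gen 33: q2 h=39  …●●●●●○[○]○|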